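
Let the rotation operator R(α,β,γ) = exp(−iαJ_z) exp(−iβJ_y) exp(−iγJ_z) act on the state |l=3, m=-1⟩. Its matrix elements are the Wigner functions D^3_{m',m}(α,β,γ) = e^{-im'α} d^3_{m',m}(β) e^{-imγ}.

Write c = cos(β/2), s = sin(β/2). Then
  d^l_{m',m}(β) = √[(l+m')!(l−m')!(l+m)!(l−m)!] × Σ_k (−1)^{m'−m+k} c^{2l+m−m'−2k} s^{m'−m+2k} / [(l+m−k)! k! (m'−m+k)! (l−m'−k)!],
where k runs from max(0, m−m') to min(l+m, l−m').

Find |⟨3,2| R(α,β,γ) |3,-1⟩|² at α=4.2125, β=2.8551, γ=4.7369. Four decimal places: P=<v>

P=0.1689

D^3_{2,-1}(4.2125,2.8551,4.7369) = e^{-i·2·4.2125}·d^3_{2,-1}(2.8551)·e^{-i·-1·4.7369}. Compute d first:
Half-angle: c=0.142757, s=0.989758. N=√(120·1·2·24)=75.894664
The bounds max(0,m−m')=0 and min(l+m,l−m')=1 give 2 terms
  k=0: (−1)^3·75.8947/(12)·0.1428^3·0.9898^3 = -0.017841
  k=1: (−1)^4·75.8947/(24)·0.1428^1·0.9898^5 = +0.428787
d^3_{2,-1}(2.8551) = -0.017841 +0.428787 = +0.410947
|D^3_{2,-1}|² = |d^3_{2,-1}(β)|² = (+0.410947)² = 0.168877 (the z-rotation phases have unit modulus)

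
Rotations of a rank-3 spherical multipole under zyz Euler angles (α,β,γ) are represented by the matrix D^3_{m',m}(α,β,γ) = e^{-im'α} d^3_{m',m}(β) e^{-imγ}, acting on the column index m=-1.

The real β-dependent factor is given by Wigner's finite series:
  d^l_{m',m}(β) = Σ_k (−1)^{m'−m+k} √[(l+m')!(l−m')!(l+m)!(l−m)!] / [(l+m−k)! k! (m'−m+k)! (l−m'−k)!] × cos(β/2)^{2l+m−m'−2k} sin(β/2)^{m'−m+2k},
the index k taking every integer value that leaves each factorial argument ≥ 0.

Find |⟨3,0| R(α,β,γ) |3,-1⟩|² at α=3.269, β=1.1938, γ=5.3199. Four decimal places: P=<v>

D^3_{0,-1}(3.269,1.1938,5.3199) = e^{-i·0·3.269}·d^3_{0,-1}(1.1938)·e^{-i·-1·5.3199}. Compute d first:
Half-angle: c=0.827082, s=0.562081. N=√(6·6·2·24)=41.569219
Admissible k: 0..2 (factorial args all ≥0)
  k=0: (−1)^1·41.5692/(12)·0.8271^5·0.5621^1 = -0.753586
  k=1: (−1)^2·41.5692/(4)·0.8271^3·0.5621^3 = +1.044131
  k=2: (−1)^3·41.5692/(12)·0.8271^1·0.5621^5 = -0.160744
d^3_{0,-1}(1.1938) = -0.753586 +1.044131 -0.160744 = +0.129801
|D^3_{0,-1}|² = |d^3_{0,-1}(β)|² = (+0.129801)² = 0.016848 (the z-rotation phases have unit modulus)

P=0.0168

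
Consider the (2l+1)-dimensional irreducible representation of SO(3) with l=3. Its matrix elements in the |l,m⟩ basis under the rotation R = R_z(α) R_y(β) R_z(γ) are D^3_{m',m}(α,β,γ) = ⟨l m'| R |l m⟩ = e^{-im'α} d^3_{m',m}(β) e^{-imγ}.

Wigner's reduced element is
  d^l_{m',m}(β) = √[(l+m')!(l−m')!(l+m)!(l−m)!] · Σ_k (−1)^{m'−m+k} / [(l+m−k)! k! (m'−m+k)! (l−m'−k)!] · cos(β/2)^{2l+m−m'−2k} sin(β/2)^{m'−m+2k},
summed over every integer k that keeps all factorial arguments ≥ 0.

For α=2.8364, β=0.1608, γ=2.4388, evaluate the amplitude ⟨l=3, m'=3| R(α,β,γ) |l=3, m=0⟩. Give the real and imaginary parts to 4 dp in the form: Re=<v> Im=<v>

Re=0.0014 Im=0.0018

First d^3_{3,0}(β=0.1608), then the phase factors e^{-i(3)α} and e^{-i(0)γ}:
c=cos(0.1608/2)=0.996770, s=sin(0.1608/2)=0.080313; N=√[720·1·6·6]=160.996894
k: max(0,(0)−(3))=0 … min(3+(0),3−(3))=0
  k=0: (−1)^3·160.9969/(36)·0.9968^3·0.0803^3 = -0.002294
d^3_{3,0}(0.1608) = -0.002294
Phases: e^{-i·(3)·2.8364}=-0.609332-0.792915i, e^{-i·(0)·2.4388}=+1.000000+0.000000i ⇒ D=+0.001398+0.001819i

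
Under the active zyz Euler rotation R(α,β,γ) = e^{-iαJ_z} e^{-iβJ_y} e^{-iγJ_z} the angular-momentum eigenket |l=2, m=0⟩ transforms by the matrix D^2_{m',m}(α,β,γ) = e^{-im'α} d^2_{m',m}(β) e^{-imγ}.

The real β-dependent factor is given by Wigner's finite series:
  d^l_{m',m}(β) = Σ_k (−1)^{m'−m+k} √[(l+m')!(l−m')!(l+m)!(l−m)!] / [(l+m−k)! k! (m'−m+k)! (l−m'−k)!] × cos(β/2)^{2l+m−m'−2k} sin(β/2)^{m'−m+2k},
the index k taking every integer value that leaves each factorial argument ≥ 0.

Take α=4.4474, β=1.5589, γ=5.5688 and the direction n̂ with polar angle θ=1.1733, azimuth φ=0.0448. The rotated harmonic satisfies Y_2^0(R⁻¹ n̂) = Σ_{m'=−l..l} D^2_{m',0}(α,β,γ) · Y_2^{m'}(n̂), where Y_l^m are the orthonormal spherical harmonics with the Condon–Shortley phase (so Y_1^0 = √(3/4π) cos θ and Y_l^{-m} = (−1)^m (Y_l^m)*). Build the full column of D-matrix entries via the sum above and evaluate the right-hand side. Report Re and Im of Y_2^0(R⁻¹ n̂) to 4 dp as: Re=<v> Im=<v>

Re=-0.2431 Im=0.0000

Need the full column D^2_{m',0} for m'=−2..2 at α=4.4474, β=1.5589, γ=5.5688.
cos(β/2)=0.711300, sin(β/2)=0.702888
d^2_{-2,0}: single k=2 term ⇒ +0.612286;  D = -0.528291+0.309519i
d^2_{-1,0}: k∈[1..2] ⇒ +0.619613 -0.605045 = +0.014569;  D = -0.003815-0.014060i
d^2_{0,0}: k∈[0..2] ⇒ +0.255983 -0.999858 +0.244087 = -0.499788;  D = -0.499788+0.000000i
d^2_{1,0}: k∈[0..1] ⇒ -0.619613 +0.605045 = -0.014569;  D = +0.003815-0.014060i
d^2_{2,0}: single k=0 term ⇒ +0.612286;  D = -0.528291-0.309519i
Y_2^{m'}(θ=1.1733,φ=0.0448) and Σ D·Y over m':
  (-0.5283+0.3095i)·(+0.3271-0.0294i)  (-0.0038-0.0141i)·(+0.2755-0.0123i)  (-0.4998+0.0000i)·(-0.1736+0.0000i)  (+0.0038-0.0141i)·(-0.2755-0.0123i)  (-0.5283-0.3095i)·(+0.3271+0.0294i)
Y_2^0(R⁻¹ n̂) = -0.243073+0.000000i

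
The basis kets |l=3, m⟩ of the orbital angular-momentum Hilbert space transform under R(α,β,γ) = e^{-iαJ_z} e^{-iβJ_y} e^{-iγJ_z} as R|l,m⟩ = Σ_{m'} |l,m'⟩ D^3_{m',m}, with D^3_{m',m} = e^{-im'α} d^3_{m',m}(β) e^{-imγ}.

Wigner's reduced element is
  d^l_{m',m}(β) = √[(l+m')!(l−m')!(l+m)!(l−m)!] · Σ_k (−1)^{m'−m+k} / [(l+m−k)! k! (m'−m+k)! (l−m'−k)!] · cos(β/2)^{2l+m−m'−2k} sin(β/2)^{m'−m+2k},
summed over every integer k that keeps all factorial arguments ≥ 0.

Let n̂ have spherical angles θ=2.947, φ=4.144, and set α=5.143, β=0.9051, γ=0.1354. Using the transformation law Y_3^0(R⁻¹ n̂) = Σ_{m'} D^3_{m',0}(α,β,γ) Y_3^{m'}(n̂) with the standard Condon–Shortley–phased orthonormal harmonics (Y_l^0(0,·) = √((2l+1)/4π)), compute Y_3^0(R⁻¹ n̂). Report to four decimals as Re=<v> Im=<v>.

Re=0.3183 Im=0.0000

Need the full column D^3_{m',0} for m'=−3..3 at α=5.143, β=0.9051, γ=0.1354.
cos(β/2)=0.899335, sin(β/2)=0.437260
d^3_{-3,0}: single k=3 term ⇒ +0.271957;  D = -0.261443+0.074886i
d^3_{-2,0}: k∈[2..3] ⇒ +0.685057 -0.161944 = +0.523113;  D = -0.340814-0.396854i
d^3_{-1,0}: k∈[1..3] ⇒ +0.891124 -0.631970 +0.049798 = +0.308952;  D = +0.128965-0.280748i
d^3_{0,0}: k∈[0..3] ⇒ +0.529089 -1.125663 +0.266100 -0.006989 = -0.337463;  D = -0.337463+0.000000i
d^3_{1,0}: k∈[0..2] ⇒ -0.891124 +0.631970 -0.049798 = -0.308952;  D = -0.128965-0.280748i
d^3_{2,0}: k∈[0..1] ⇒ +0.685057 -0.161944 = +0.523113;  D = -0.340814+0.396854i
d^3_{3,0}: single k=0 term ⇒ -0.271957;  D = +0.261443+0.074886i
Y_3^{m'}(θ=2.947,φ=4.144) and Σ D·Y over m':
  (-0.2614+0.0749i)·(+0.0030+0.0004i)  (-0.3408-0.3969i)·(+0.0158+0.0340i)  (+0.1290-0.2807i)·(-0.1283+0.2008i)  (-0.3375+0.0000i)·(-0.6638+0.0000i)  (-0.1290-0.2807i)·(+0.1283+0.2008i)  (-0.3408+0.3969i)·(+0.0158-0.0340i)  (+0.2614+0.0749i)·(-0.0030+0.0004i)
Y_3^0(R⁻¹ n̂) = +0.318319+0.000000i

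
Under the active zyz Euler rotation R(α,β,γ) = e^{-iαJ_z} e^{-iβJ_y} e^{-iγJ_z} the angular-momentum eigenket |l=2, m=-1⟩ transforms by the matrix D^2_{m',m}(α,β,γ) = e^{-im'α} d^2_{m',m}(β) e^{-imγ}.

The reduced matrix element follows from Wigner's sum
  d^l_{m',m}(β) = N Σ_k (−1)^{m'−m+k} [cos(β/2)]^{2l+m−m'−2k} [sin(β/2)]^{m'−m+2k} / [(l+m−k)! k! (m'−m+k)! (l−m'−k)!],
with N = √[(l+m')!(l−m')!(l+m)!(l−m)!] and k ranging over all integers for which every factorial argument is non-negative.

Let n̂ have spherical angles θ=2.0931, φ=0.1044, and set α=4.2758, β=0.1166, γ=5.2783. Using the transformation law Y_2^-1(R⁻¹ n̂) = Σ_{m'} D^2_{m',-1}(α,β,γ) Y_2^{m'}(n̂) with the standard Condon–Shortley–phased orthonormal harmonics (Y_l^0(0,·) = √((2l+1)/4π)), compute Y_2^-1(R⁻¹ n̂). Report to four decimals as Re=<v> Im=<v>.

Re=0.3526 Im=0.0309

Need the full column D^2_{m',-1} for m'=−2..2 at α=4.2758, β=0.1166, γ=5.2783.
cos(β/2)=0.998301, sin(β/2)=0.058267
d^2_{-2,-1}: single k=1 term ⇒ +0.115941;  D = +0.035067+0.110511i
d^2_{-1,-1}: k∈[0..1] ⇒ +0.993221 -0.010151 = +0.983071;  D = -0.974862-0.126779i
d^2_{0,-1}: k∈[0..1] ⇒ -0.141998 +0.000484 = -0.141514;  D = -0.075878+0.119452i
d^2_{1,-1}: k∈[0..1] ⇒ +0.010151 -0.000012 = +0.010139;  D = +0.005457+0.008545i
d^2_{2,-1}: single k=0 term ⇒ -0.000395;  D = +0.000392-0.000052i
Y_2^{m'}(θ=2.0931,φ=0.1044) and Σ D·Y over m':
  (+0.0351+0.1105i)·(+0.2838-0.0601i)  (-0.9749-0.1268i)·(-0.3322+0.0348i)  (-0.0759+0.1195i)·(-0.0799+0.0000i)  (+0.0055+0.0085i)·(+0.3322+0.0348i)  (+0.0004-0.0001i)·(+0.2838+0.0601i)
Y_2^-1(R⁻¹ n̂) = +0.352558+0.030933i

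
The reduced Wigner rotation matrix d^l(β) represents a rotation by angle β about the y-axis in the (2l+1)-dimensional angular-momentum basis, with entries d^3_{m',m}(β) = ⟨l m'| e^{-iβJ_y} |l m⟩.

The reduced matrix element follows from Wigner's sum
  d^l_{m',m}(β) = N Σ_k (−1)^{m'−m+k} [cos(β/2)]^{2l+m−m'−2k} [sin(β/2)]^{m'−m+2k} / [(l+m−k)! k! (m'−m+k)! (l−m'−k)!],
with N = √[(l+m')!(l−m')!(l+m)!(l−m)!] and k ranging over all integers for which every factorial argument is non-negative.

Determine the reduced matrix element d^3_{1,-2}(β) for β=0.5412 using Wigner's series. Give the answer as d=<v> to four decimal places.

d=-0.1039

d^3_{1,-2}(β=0.5412) via Wigner's sum:
c=cos(0.5412/2)=0.963611, s=sin(0.5412/2)=0.267310; N=√[24·2·1·120]=75.894664
Admissible k: 0..1 (factorial args all ≥0)
  k=0: (−1)^3·75.8947/(12)·0.9636^3·0.2673^3 = -0.108088
  k=1: (−1)^4·75.8947/(24)·0.9636^1·0.2673^5 = +0.004159
d^3_{1,-2}(0.5412) = -0.108088 +0.004159 = -0.103929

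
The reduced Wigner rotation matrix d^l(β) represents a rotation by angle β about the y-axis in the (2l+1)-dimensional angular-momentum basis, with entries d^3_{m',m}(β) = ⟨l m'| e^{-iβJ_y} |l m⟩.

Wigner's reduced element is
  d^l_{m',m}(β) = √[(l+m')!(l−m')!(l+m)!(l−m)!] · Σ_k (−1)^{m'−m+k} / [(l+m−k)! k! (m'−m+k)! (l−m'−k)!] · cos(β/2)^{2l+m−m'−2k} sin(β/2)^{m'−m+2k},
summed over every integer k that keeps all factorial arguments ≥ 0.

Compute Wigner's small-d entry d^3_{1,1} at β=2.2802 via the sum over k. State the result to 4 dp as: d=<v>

d=0.5176

d^3_{1,1}(β=2.2802) via Wigner's sum:
Half-angle: c=0.417504, s=0.908675. N=√(24·2·24·2)=48.000000
The bounds max(0,m−m')=0 and min(l+m,l−m')=2 give 3 terms
  k=0: (−1)^0·48.0000/(48)·0.4175^6·0.9087^0 = +0.005296
  k=1: (−1)^1·48.0000/(6)·0.4175^4·0.9087^2 = -0.200700
  k=2: (−1)^2·48.0000/(8)·0.4175^2·0.9087^4 = +0.713028
d^3_{1,1}(2.2802) = +0.005296 -0.200700 +0.713028 = +0.517624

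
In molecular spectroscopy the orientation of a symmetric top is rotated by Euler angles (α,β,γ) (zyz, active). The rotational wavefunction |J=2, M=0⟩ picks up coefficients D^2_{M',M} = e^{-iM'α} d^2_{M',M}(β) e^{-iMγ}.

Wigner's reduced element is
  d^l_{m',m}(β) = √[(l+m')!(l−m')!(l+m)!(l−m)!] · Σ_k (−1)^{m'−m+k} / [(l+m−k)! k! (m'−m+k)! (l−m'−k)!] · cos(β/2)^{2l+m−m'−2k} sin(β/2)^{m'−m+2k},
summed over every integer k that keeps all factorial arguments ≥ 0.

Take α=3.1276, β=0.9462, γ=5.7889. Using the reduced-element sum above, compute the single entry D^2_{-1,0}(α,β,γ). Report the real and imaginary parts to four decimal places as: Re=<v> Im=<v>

Re=-0.5809 Im=0.0081

D^2_{-1,0}(3.1276,0.9462,5.7889) = e^{-i·-1·3.1276}·d^2_{-1,0}(0.9462)·e^{-i·0·5.7889}. Compute d first:
With c≡cos(β/2)=0.890160 and s≡sin(β/2)=0.455648, N=[1·6·2·2]^{1/2}=4.898979
k∈{1,2} keeps every argument non-negative
  k=1: (−1)^0·4.8990/(2)·0.8902^3·0.4556^1 = +0.787244
  k=2: (−1)^1·4.8990/(2)·0.8902^1·0.4556^3 = -0.206268
d^2_{-1,0}(0.9462) = +0.787244 -0.206268 = +0.580976
Attach z-rotation phases: D = e^{-i(-1)(3.1276)}·(+0.580976)·e^{-i(0)(5.7889)} = -0.580919+0.008129i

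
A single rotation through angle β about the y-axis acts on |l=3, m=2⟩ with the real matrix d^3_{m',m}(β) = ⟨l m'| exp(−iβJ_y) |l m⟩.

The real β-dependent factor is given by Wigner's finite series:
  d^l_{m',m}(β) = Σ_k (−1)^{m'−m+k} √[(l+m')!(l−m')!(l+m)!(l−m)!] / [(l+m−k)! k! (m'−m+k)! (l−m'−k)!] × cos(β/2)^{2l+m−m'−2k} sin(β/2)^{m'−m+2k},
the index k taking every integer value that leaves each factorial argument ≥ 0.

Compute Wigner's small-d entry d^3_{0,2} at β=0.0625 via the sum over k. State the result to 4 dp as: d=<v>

d=0.0053

d^3_{0,2}(β=0.0625) via Wigner's sum:
Half-angle: c=0.999512, s=0.031245. N=√(6·6·120·1)=65.726707
k∈{2,3} keeps every argument non-negative
  k=2: (−1)^0·65.7267/(12)·0.9995^4·0.0312^2 = +0.005337
  k=3: (−1)^1·65.7267/(12)·0.9995^2·0.0312^4 = -0.000005
d^3_{0,2}(0.0625) = +0.005337 -0.000005 = +0.005331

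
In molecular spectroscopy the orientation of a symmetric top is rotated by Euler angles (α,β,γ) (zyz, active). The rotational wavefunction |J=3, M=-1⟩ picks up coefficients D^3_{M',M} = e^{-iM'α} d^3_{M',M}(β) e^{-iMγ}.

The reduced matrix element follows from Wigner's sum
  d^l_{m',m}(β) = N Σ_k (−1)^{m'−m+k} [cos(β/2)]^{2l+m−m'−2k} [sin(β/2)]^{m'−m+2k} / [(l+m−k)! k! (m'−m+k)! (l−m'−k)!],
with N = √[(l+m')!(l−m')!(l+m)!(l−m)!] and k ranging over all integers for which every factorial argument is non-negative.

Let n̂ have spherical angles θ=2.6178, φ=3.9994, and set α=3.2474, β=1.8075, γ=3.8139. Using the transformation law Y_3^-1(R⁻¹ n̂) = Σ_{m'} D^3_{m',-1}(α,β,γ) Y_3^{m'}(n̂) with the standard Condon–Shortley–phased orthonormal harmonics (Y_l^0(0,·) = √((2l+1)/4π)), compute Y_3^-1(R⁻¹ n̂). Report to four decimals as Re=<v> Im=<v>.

Re=-0.1450 Im=-0.0367

Need the full column D^3_{m',-1} for m'=−3..3 at α=3.2474, β=1.8075, γ=3.8139.
cos(β/2)=0.618668, sin(β/2)=0.785652
d^3_{-3,-1}: single k=2 term ⇒ +0.350217;  D = +0.192240+0.292739i
d^3_{-2,-1}: k∈[1..2] ⇒ +0.225174 -0.726264 = -0.501090;  D = +0.317753+0.387459i
d^3_{-1,-1}: k∈[0..2] ⇒ +0.056072 -0.723406 +0.874961 = +0.207627;  D = +0.147880+0.145741i
d^3_{0,-1}: k∈[0..2] ⇒ -0.246666 +1.193374 -0.641506 = +0.305202;  D = -0.238786-0.190077i
d^3_{1,-1}: k∈[0..2] ⇒ +0.542554 -1.166614 +0.235170 = -0.388890;  D = -0.328139-0.208710i
d^3_{2,-1}: k∈[0..1] ⇒ -0.726264 +0.585612 = -0.140652;  D = +0.125988+0.062529i
d^3_{3,-1}: single k=0 term ⇒ +0.564785;  D = +0.529591+0.196253i
Y_3^{m'}(θ=2.6178,φ=3.9994) and Σ D·Y over m':
  (+0.1922+0.2927i)·(+0.0440+0.0281i)  (+0.3178+0.3875i)·(+0.0319+0.2191i)  (+0.1479+0.1457i)·(-0.2907+0.3361i)  (-0.2388-0.1901i)·(-0.2421+0.0000i)  (-0.3281-0.2087i)·(+0.2907+0.3361i)  (+0.1260+0.0625i)·(+0.0319-0.2191i)  (+0.5296+0.1963i)·(-0.0440+0.0281i)
Y_3^-1(R⁻¹ n̂) = -0.144979-0.036696i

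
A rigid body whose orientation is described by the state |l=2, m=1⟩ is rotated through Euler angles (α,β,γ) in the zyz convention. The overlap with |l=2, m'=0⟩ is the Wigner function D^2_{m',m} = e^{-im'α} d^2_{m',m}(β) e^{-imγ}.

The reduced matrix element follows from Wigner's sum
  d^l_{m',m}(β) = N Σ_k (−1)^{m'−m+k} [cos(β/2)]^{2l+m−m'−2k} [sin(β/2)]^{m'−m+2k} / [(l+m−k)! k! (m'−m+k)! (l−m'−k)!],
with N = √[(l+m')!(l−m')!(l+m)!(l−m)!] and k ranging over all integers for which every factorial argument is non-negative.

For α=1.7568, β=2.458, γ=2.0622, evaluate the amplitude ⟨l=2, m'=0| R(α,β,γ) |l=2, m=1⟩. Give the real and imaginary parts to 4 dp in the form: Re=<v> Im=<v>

D^2_{0,1}(1.7568,2.458,2.0622) = e^{-i·0·1.7568}·d^2_{0,1}(2.458)·e^{-i·1·2.0622}. Compute d first:
With c≡cos(β/2)=0.335180 and s≡sin(β/2)=0.942154, N=[2·2·6·1]^{1/2}=4.898979
Admissible k: 1..2 (factorial args all ≥0)
  k=1: (−1)^0·4.8990/(2)·0.3352^3·0.9422^1 = +0.086902
  k=2: (−1)^1·4.8990/(2)·0.3352^1·0.9422^3 = -0.686625
d^2_{0,1}(2.458) = +0.086902 -0.686625 = -0.599723
Attach z-rotation phases: D = e^{-i(0)(1.7568)}·(-0.599723)·e^{-i(1)(2.0622)} = +0.282987+0.528758i

Re=0.2830 Im=0.5288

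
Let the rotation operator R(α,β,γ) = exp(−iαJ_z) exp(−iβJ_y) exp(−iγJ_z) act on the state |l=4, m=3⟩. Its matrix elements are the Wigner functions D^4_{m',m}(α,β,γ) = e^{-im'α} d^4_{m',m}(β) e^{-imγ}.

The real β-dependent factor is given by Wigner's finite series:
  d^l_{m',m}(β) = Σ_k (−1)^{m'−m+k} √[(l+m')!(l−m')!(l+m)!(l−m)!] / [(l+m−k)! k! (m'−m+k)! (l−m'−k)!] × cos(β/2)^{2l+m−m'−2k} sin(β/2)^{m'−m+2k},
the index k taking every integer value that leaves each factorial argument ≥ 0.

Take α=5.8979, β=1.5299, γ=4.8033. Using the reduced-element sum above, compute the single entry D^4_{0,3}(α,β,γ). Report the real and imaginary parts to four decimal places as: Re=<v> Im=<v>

Re=-0.0162 Im=-0.0581

D^4_{0,3}(5.8979,1.5299,4.8033) = e^{-i·0·5.8979}·d^4_{0,3}(1.5299)·e^{-i·3·4.8033}. Compute d first:
With c≡cos(β/2)=0.721417 and s≡sin(β/2)=0.692501, N=[24·24·5040·1]^{1/2}=1703.830978
k: max(0,(3)−(0))=3 … min(4+(3),4−(0))=4
  k=3: (−1)^0·1703.8310/(144)·0.7214^5·0.6925^3 = +0.767816
  k=4: (−1)^1·1703.8310/(144)·0.7214^3·0.6925^5 = -0.707497
d^4_{0,3}(1.5299) = +0.767816 -0.707497 = +0.060318
D = (+1.000000+0.000000i)·(+0.060318)·(-0.269364-0.963038i) = -0.016248-0.058089i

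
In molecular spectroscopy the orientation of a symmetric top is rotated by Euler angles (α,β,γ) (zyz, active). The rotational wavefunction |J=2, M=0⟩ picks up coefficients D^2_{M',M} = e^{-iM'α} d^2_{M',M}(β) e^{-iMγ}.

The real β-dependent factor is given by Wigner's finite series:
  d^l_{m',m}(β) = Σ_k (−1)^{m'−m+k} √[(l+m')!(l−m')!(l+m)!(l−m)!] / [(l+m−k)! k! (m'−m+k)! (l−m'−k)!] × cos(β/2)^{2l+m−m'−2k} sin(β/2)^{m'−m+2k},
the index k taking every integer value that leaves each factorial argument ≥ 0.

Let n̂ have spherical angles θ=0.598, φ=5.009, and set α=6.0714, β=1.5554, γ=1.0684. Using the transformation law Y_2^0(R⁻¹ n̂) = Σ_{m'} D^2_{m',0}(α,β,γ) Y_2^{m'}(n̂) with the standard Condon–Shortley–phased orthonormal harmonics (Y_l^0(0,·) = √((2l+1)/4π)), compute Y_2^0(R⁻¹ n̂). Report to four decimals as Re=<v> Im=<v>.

Need the full column D^2_{m',0} for m'=−2..2 at α=6.0714, β=1.5554, γ=1.0684.
cos(β/2)=0.712529, sin(β/2)=0.701642
d^2_{-2,0}: single k=2 term ⇒ +0.612227;  D = +0.558123-0.251637i
d^2_{-1,0}: k∈[1..2] ⇒ +0.621727 -0.602873 = +0.018854;  D = +0.018432-0.003963i
d^2_{0,0}: k∈[0..2] ⇒ +0.257757 -0.999763 +0.242361 = -0.499644;  D = -0.499644+0.000000i
d^2_{1,0}: k∈[0..1] ⇒ -0.621727 +0.602873 = -0.018854;  D = -0.018432-0.003963i
d^2_{2,0}: single k=0 term ⇒ +0.612227;  D = +0.558123+0.251637i
Y_2^{m'}(θ=0.598,φ=5.009) and Σ D·Y over m':
  (+0.5581-0.2516i)·(-0.1015+0.0684i)  (+0.0184-0.0040i)·(+0.1051+0.3438i)  (-0.4996+0.0000i)·(+0.3309+0.0000i)  (-0.0184-0.0040i)·(-0.1051+0.3438i)  (+0.5581+0.2516i)·(-0.1015-0.0684i)
Y_2^0(R⁻¹ n̂) = -0.237596+0.000000i

Re=-0.2376 Im=0.0000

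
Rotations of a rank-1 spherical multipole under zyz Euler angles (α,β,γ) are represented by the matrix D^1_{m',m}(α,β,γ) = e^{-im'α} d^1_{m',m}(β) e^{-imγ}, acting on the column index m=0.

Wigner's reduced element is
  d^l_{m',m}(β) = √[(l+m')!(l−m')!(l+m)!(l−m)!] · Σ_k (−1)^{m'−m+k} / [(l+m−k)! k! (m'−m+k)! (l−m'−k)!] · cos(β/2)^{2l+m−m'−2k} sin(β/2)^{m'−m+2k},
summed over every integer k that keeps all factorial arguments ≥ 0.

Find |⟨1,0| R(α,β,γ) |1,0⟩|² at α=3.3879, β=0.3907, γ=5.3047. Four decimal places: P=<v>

P=0.8550

D^1_{0,0}(3.3879,0.3907,5.3047) = e^{-i·0·3.3879}·d^1_{0,0}(0.3907)·e^{-i·0·5.3047}. Compute d first:
With c≡cos(β/2)=0.980980 and s≡sin(β/2)=0.194110, N=[1·1·1·1]^{1/2}=1.000000
k∈{0,1} keeps every argument non-negative
  k=0: (−1)^0·1.0000/(1)·0.9810^2·0.1941^0 = +0.962321
  k=1: (−1)^1·1.0000/(1)·0.9810^0·0.1941^2 = -0.037679
d^1_{0,0}(0.3907) = +0.962321 -0.037679 = +0.924643
|D^1_{0,0}|² = |d^1_{0,0}(β)|² = (+0.924643)² = 0.854964 (the z-rotation phases have unit modulus)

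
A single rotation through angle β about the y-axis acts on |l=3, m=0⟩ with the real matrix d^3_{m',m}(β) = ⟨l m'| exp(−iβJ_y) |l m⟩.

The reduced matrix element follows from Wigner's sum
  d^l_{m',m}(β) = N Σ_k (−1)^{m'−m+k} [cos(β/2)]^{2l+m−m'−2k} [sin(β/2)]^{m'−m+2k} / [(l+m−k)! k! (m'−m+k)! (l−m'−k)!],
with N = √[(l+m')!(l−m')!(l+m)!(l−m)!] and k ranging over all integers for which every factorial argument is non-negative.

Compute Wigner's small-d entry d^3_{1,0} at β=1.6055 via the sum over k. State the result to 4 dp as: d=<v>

d=0.4301

d^3_{1,0}(β=1.6055) via Wigner's sum:
Half-angle: c=0.694731, s=0.719269. N=√(24·2·6·6)=41.569219
k: max(0,(0)−(1))=0 … min(3+(0),3−(1))=2
  k=0: (−1)^1·41.5692/(12)·0.6947^5·0.7193^1 = -0.403243
  k=1: (−1)^2·41.5692/(4)·0.6947^3·0.7193^3 = +1.296693
  k=2: (−1)^3·41.5692/(12)·0.6947^1·0.7193^5 = -0.463303
d^3_{1,0}(1.6055) = -0.403243 +1.296693 -0.463303 = +0.430147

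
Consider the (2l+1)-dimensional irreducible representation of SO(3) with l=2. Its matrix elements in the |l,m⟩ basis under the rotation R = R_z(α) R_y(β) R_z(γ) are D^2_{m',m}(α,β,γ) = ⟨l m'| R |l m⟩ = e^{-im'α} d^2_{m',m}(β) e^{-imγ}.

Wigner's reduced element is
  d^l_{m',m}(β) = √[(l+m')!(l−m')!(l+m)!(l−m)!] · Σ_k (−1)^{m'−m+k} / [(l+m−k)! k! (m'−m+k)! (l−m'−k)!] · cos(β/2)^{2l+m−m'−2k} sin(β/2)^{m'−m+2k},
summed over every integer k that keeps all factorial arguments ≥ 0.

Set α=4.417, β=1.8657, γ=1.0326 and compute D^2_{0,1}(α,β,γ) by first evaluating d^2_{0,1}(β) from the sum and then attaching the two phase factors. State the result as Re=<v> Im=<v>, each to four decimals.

Re=-0.1746 Im=0.2925

D^2_{0,1}(4.417,1.8657,1.0326) = e^{-i·0·4.417}·d^2_{0,1}(1.8657)·e^{-i·1·1.0326}. Compute d first:
With c≡cos(β/2)=0.595547 and s≡sin(β/2)=0.803321, N=[2·2·6·1]^{1/2}=4.898979
Admissible k: 1..2 (factorial args all ≥0)
  k=1: (−1)^0·4.8990/(2)·0.5955^3·0.8033^1 = +0.415635
  k=2: (−1)^1·4.8990/(2)·0.5955^1·0.8033^3 = -0.756237
d^2_{0,1}(1.8657) = +0.415635 -0.756237 = -0.340602
D = (+1.000000+0.000000i)·(-0.340602)·(+0.512588-0.858635i) = -0.174589+0.292453i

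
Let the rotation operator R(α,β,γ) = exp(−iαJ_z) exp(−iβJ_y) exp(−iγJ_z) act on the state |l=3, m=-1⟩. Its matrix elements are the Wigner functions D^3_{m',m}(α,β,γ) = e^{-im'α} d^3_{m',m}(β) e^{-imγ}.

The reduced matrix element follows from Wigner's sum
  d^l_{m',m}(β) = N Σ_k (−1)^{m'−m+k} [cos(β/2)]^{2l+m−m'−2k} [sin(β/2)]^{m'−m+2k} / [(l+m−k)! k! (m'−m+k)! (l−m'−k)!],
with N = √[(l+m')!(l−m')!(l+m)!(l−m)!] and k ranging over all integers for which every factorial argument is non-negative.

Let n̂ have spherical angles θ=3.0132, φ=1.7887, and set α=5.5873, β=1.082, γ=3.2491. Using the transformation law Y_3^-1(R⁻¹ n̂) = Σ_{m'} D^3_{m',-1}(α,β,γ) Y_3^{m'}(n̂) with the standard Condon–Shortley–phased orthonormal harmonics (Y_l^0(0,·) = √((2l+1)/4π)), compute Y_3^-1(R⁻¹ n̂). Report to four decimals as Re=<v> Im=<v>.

Need the full column D^3_{m',-1} for m'=−3..3 at α=5.5873, β=1.082, γ=3.2491.
cos(β/2)=0.857194, sin(β/2)=0.514993
d^3_{-3,-1}: single k=2 term ⇒ +0.554582;  D = +0.220732+0.508762i
d^3_{-2,-1}: k∈[1..2] ⇒ +0.753698 -0.544092 = +0.209606;  D = -0.059241+0.201060i
d^3_{-1,-1}: k∈[0..2] ⇒ +0.396712 -1.145540 +0.310110 = -0.438717;  D = +0.364944-0.243494i
d^3_{0,-1}: k∈[0..2] ⇒ -0.825635 +0.894035 -0.107567 = -0.039167;  D = +0.038941+0.004203i
d^3_{1,-1}: k∈[0..2] ⇒ +0.859155 -0.413481 +0.018656 = +0.464330;  D = -0.322370-0.334185i
d^3_{2,-1}: k∈[0..1] ⇒ -0.544092 +0.098195 = -0.445898;  D = +0.031863+0.444758i
d^3_{3,-1}: single k=0 term ⇒ +0.200175;  D = +0.117019-0.162409i
Y_3^{m'}(θ=3.0132,φ=1.7887) and Σ D·Y over m':
  (+0.2207+0.5088i)·(+0.0005+0.0007i)  (-0.0592+0.2011i)·(+0.0151-0.0070i)  (+0.3649-0.2435i)·(-0.0350-0.1583i)  (+0.0389+0.0042i)·(-0.7099+0.0000i)  (-0.3224-0.3342i)·(+0.0350-0.1583i)  (+0.0319+0.4448i)·(+0.0151+0.0070i)  (+0.1170-0.1624i)·(-0.0005+0.0007i)
Y_3^-1(R⁻¹ n̂) = -0.145484-0.001942i

Re=-0.1455 Im=-0.0019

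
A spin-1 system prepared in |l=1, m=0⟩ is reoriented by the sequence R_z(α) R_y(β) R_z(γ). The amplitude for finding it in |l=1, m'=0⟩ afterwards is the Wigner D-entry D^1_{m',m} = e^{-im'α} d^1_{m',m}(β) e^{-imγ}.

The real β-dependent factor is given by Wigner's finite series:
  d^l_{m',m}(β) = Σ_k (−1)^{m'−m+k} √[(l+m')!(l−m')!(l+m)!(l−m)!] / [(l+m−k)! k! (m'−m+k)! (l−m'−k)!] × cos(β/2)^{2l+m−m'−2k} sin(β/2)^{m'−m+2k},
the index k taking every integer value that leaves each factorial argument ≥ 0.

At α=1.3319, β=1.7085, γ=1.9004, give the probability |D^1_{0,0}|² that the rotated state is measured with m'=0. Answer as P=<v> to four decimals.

Split into d^1_{0,0}(β=1.7085) × two z-phases.
Half-angle: c=0.656784, s=0.754079. N=√(1·1·1·1)=1.000000
The bounds max(0,m−m')=0 and min(l+m,l−m')=1 give 2 terms
  k=0: (−1)^0·1.0000/(1)·0.6568^2·0.7541^0 = +0.431366
  k=1: (−1)^1·1.0000/(1)·0.6568^0·0.7541^2 = -0.568634
d^1_{0,0}(1.7085) = +0.431366 -0.568634 = -0.137269
|D^1_{0,0}|² = |d^1_{0,0}(β)|² = (-0.137269)² = 0.018843 (the z-rotation phases have unit modulus)

P=0.0188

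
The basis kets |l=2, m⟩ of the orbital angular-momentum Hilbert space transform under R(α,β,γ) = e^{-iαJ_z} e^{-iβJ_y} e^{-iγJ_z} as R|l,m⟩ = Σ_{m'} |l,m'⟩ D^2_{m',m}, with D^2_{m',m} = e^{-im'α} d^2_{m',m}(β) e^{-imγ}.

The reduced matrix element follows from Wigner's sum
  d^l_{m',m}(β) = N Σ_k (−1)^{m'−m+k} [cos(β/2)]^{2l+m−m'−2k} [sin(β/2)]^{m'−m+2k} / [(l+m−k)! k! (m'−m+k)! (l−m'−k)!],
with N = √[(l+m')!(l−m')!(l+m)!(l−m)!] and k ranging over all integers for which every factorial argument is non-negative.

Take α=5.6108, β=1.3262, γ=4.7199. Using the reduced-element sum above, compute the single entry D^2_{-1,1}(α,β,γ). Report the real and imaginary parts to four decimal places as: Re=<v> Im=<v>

Re=0.3536 Im=0.4374

Split into d^2_{-1,1}(β=1.3262) × two z-phases.
With c≡cos(β/2)=0.788088 and s≡sin(β/2)=0.615563, N=[1·6·6·1]^{1/2}=6.000000
k∈{2,3} keeps every argument non-negative
  k=2: (−1)^0·6.0000/(2)·0.7881^2·0.6156^2 = +0.706017
  k=3: (−1)^1·6.0000/(6)·0.7881^0·0.6156^4 = -0.143579
d^2_{-1,1}(1.3262) = +0.706017 -0.143579 = +0.562439
D = (+0.782338-0.622854i)·(+0.562439)·(+0.007511+0.999972i) = +0.353612+0.437374i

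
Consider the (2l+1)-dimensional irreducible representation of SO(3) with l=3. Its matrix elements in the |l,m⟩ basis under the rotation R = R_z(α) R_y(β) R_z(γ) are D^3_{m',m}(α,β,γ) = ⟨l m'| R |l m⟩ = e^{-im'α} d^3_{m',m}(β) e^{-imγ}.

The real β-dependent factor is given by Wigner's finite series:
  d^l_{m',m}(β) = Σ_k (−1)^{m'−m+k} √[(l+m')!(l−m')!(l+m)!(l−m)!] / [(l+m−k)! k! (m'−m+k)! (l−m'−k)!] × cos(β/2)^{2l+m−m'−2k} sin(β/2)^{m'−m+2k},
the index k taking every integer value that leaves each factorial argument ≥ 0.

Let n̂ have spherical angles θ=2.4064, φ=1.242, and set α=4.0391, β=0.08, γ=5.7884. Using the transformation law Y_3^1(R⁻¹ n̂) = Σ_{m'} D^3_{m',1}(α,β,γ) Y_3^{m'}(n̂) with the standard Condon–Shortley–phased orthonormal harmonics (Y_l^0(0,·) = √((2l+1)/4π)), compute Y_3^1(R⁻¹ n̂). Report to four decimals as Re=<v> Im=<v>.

Re=0.2699 Im=0.3218

Need the full column D^3_{m',1} for m'=−3..3 at α=4.0391, β=0.08, γ=5.7884.
cos(β/2)=0.999200, sin(β/2)=0.039989
d^3_{-3,1}: single k=4 term ⇒ +0.000010;  D = +0.000010+0.000000i
d^3_{-2,1}: k∈[3..4] ⇒ +0.000403 -0.000000 = +0.000403;  D = -0.000266+0.000303i
d^3_{-1,1}: k∈[2..4] ⇒ +0.009564 -0.000020 +0.000000 = +0.009544;  D = -0.001695-0.009392i
d^3_{0,1}: k∈[1..3] ⇒ +0.137974 -0.000663 +0.000000 = +0.137311;  D = +0.120844+0.065201i
d^3_{1,1}: k∈[0..2] ⇒ +0.995210 -0.012752 +0.000015 = +0.982473;  D = -0.903873+0.385055i
d^3_{2,1}: k∈[0..1] ⇒ -0.125952 +0.000403 = -0.125549;  D = -0.033556+0.120981i
d^3_{3,1}: single k=0 term ⇒ +0.006174;  D = +0.003622+0.005000i
Y_3^{m'}(θ=2.4064,φ=1.242) and Σ D·Y over m':
  (+0.0000+0.0000i)·(-0.1050+0.0695i)  (-0.0003+0.0003i)·(+0.2699+0.2084i)  (-0.0017-0.0094i)·(+0.1225-0.3591i)  (+0.1208+0.0652i)·(+0.0690+0.0000i)  (-0.9039+0.3851i)·(-0.1225-0.3591i)  (-0.0336+0.1210i)·(+0.2699-0.2084i)  (+0.0036+0.0050i)·(+0.1050+0.0695i)
Y_3^1(R⁻¹ n̂) = +0.269863+0.321849i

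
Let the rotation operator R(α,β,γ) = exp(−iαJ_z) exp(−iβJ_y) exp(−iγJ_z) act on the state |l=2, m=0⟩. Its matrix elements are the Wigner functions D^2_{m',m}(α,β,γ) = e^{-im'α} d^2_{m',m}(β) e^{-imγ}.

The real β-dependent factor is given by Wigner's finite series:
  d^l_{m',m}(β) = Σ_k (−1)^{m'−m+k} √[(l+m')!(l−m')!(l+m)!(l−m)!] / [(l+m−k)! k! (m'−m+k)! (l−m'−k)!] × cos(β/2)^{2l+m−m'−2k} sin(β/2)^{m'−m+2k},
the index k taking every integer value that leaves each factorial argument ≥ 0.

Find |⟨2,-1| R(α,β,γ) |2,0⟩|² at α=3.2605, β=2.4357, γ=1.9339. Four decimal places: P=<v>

P=0.3656

Split into d^2_{-1,0}(β=2.4357) × two z-phases.
With c≡cos(β/2)=0.345664 and s≡sin(β/2)=0.938358, N=[1·6·2·2]^{1/2}=4.898979
The bounds max(0,m−m')=1 and min(l+m,l−m')=2 give 2 terms
  k=1: (−1)^0·4.8990/(2)·0.3457^3·0.9384^1 = +0.094931
  k=2: (−1)^1·4.8990/(2)·0.3457^1·0.9384^3 = -0.699578
d^2_{-1,0}(2.4357) = +0.094931 -0.699578 = -0.604647
|D^2_{-1,0}|² = |d^2_{-1,0}(β)|² = (-0.604647)² = 0.365598 (the z-rotation phases have unit modulus)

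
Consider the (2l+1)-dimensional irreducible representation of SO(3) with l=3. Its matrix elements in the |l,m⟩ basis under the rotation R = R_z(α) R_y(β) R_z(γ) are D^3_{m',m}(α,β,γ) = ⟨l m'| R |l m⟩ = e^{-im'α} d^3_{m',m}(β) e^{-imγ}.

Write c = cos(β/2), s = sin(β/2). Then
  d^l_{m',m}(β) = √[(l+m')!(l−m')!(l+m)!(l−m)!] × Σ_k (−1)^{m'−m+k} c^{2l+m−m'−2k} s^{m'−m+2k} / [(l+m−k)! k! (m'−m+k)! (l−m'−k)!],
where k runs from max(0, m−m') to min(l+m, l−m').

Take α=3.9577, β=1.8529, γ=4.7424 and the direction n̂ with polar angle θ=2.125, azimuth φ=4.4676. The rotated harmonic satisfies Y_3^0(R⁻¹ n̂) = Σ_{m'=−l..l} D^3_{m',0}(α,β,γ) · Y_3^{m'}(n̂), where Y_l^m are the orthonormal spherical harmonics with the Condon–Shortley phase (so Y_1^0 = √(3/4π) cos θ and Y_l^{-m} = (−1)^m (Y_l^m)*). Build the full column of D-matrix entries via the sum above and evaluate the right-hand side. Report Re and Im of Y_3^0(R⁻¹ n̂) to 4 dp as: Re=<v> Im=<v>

Re=0.2220 Im=0.0000

Need the full column D^3_{m',0} for m'=−3..3 at α=3.9577, β=1.8529, γ=4.7424.
cos(β/2)=0.600676, sin(β/2)=0.799493
d^3_{-3,0}: single k=3 term ⇒ +0.495312;  D = +0.380974-0.316532i
d^3_{-2,0}: k∈[2..3] ⇒ +0.455775 -0.807419 = -0.351644;  D = +0.021584-0.350981i
d^3_{-1,0}: k∈[1..3] ⇒ +0.216574 -1.151002 +0.679678 = -0.254750;  D = +0.174519+0.185581i
d^3_{0,0}: k∈[0..3] ⇒ +0.046972 -0.748915 +1.326725 -0.261148 = +0.363634;  D = +0.363634+0.000000i
d^3_{1,0}: k∈[0..2] ⇒ -0.216574 +1.151002 -0.679678 = +0.254750;  D = -0.174519+0.185581i
d^3_{2,0}: k∈[0..1] ⇒ +0.455775 -0.807419 = -0.351644;  D = +0.021584+0.350981i
d^3_{3,0}: single k=0 term ⇒ -0.495312;  D = -0.380974-0.316532i
Y_3^{m'}(θ=2.125,φ=4.4676) and Σ D·Y over m':
  (+0.3810-0.3165i)·(+0.1719-0.1904i)  (+0.0216-0.3510i)·(+0.3432+0.1829i)  (+0.1745+0.1856i)·(-0.0256+0.1026i)  (+0.3636+0.0000i)·(+0.3172+0.0000i)  (-0.1745+0.1856i)·(+0.0256+0.1026i)  (+0.0216+0.3510i)·(+0.3432-0.1829i)  (-0.3810-0.3165i)·(-0.1719-0.1904i)
Y_3^0(R⁻¹ n̂) = +0.221952-0.000000i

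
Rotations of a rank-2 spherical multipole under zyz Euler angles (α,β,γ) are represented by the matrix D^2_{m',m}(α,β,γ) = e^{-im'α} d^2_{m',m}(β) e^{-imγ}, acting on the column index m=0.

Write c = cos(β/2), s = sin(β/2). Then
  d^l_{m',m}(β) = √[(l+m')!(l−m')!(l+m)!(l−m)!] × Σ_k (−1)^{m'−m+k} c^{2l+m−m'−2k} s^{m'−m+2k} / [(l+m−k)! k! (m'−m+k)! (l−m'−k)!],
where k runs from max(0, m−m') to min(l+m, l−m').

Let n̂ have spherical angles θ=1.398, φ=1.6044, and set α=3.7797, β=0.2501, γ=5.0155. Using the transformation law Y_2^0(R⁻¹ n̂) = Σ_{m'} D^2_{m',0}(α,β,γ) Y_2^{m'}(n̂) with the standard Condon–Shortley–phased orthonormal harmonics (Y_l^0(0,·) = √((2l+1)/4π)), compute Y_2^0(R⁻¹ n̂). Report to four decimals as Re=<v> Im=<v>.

Re=-0.3146 Im=0.0000

Need the full column D^2_{m',0} for m'=−2..2 at α=3.7797, β=0.2501, γ=5.0155.
cos(β/2)=0.992191, sin(β/2)=0.124724
d^2_{-2,0}: single k=2 term ⇒ +0.037512;  D = +0.010891+0.035896i
d^2_{-1,0}: k∈[1..2] ⇒ +0.298410 -0.004715 = +0.293694;  D = -0.235903-0.174947i
d^2_{0,0}: k∈[0..2] ⇒ +0.969130 -0.061257 +0.000242 = +0.908115;  D = +0.908115+0.000000i
d^2_{1,0}: k∈[0..1] ⇒ -0.298410 +0.004715 = -0.293694;  D = +0.235903-0.174947i
d^2_{2,0}: single k=0 term ⇒ +0.037512;  D = +0.010891-0.035896i
Y_2^{m'}(θ=1.398,φ=1.6044) and Σ D·Y over m':
  (+0.0109+0.0359i)·(-0.3740+0.0252i)  (-0.2359-0.1749i)·(-0.0044-0.1308i)  (+0.9081+0.0000i)·(-0.2874+0.0000i)  (+0.2359-0.1749i)·(+0.0044-0.1308i)  (+0.0109-0.0359i)·(-0.3740-0.0252i)
Y_2^0(R⁻¹ n̂) = -0.314649+0.000000i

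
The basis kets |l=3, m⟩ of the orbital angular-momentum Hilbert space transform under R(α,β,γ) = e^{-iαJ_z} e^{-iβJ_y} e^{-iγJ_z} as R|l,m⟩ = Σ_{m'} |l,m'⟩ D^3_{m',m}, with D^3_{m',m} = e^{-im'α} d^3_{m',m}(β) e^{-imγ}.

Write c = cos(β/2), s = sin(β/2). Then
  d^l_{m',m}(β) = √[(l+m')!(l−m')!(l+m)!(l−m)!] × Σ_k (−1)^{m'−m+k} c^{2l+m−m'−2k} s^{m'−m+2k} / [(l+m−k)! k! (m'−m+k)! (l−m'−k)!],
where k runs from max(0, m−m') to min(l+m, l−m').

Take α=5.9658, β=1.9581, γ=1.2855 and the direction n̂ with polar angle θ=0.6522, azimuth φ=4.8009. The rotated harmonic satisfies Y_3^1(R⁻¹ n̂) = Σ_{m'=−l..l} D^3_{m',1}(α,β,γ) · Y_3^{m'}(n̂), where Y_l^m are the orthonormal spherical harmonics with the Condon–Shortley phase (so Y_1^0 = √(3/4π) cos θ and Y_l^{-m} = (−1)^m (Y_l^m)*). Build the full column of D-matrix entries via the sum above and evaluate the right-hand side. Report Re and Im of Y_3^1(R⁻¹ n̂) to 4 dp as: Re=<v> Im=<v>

Re=-0.2405 Im=0.1993

Need the full column D^3_{m',1} for m'=−3..3 at α=5.9658, β=1.9581, γ=1.2855.
cos(β/2)=0.557811, sin(β/2)=0.829968
d^3_{-3,1}: single k=4 term ⇒ +0.571828;  D = -0.353688-0.449324i
d^3_{-2,1}: k∈[3..4] ⇒ +0.627589 -0.694694 = -0.067105;  D = +0.022977+0.063048i
d^3_{-1,1}: k∈[2..4] ⇒ +0.400150 -1.181162 +0.326864 = -0.454148;  D = +0.014571+0.453914i
d^3_{0,1}: k∈[1..3] ⇒ +0.155270 -1.031235 +0.760999 = -0.114965;  D = -0.032356+0.110318i
d^3_{1,1}: k∈[0..2] ⇒ +0.030125 -0.533533 +0.885872 = +0.382463;  D = +0.216801-0.315080i
d^3_{2,1}: k∈[0..1] ⇒ -0.141742 +0.627589 = +0.485848;  D = +0.386561-0.294310i
d^3_{3,1}: single k=0 term ⇒ +0.258296;  D = +0.244077-0.084516i
Y_3^{m'}(θ=0.6522,φ=4.8009) and Σ D·Y over m':
  (-0.3537-0.4493i)·(-0.0245-0.0900i)  (+0.0230+0.0630i)·(-0.2945+0.0527i)  (+0.0146+0.4539i)·(+0.0374+0.4217i)  (-0.0324+0.1103i)·(+0.0469+0.0000i)  (+0.2168-0.3151i)·(-0.0374+0.4217i)  (+0.3866-0.2943i)·(-0.2945-0.0527i)  (+0.2441-0.0845i)·(+0.0245-0.0900i)
Y_3^1(R⁻¹ n̂) = -0.240493+0.199262i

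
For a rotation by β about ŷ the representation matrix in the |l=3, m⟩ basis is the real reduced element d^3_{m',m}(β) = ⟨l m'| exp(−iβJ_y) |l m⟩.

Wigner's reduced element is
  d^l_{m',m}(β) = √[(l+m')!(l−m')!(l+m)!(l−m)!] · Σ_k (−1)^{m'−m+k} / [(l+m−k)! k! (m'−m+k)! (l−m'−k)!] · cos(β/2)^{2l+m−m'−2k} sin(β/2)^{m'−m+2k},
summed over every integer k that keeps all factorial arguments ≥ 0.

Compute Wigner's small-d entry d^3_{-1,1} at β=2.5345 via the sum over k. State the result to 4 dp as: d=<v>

d^3_{-1,1}(β=2.5345) via Wigner's sum:
Half-angle: c=0.298906, s=0.954282. N=√(2·24·24·2)=48.000000
Admissible k: 2..4 (factorial args all ≥0)
  k=2: (−1)^0·48.0000/(8)·0.2989^4·0.9543^2 = +0.043616
  k=3: (−1)^1·48.0000/(6)·0.2989^2·0.9543^4 = -0.592745
  k=4: (−1)^2·48.0000/(48)·0.2989^0·0.9543^6 = +0.755199
d^3_{-1,1}(2.5345) = +0.043616 -0.592745 +0.755199 = +0.206071

d=0.2061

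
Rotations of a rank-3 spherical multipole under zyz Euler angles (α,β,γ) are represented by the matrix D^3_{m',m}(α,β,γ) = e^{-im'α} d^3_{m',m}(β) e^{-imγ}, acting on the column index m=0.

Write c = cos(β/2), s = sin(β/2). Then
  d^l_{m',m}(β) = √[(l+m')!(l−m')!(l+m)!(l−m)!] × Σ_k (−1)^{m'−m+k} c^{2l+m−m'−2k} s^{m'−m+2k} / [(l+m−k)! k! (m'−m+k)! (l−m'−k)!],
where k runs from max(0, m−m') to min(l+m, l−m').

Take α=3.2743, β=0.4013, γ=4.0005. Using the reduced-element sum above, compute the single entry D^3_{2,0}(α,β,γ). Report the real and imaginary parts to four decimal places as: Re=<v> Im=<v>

Re=0.1856 Im=-0.0505

First d^3_{2,0}(β=0.4013), then the phase factors e^{-i(2)α} and e^{-i(0)γ}:
c=cos(0.4013/2)=0.979937, s=sin(0.4013/2)=0.199306; N=√[120·1·6·6]=65.726707
k∈{0,1} keeps every argument non-negative
  k=0: (−1)^2·65.7267/(12)·0.9799^4·0.1993^2 = +0.200630
  k=1: (−1)^3·65.7267/(12)·0.9799^2·0.1993^4 = -0.008299
d^3_{2,0}(0.4013) = +0.200630 -0.008299 = +0.192331
Attach z-rotation phases: D = e^{-i(2)(3.2743)}·(+0.192331)·e^{-i(0)(4.0005)} = +0.185596-0.050450i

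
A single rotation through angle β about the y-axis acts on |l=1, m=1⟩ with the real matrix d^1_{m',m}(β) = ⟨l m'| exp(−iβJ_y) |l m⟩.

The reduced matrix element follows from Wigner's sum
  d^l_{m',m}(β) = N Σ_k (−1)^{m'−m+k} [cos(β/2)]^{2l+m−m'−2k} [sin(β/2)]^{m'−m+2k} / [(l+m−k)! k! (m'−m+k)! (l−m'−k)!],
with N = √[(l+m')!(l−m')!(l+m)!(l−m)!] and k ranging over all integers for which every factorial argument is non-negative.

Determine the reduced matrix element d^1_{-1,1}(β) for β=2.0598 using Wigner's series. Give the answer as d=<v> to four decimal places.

d^1_{-1,1}(β=2.0598) via Wigner's sum:
With c≡cos(β/2)=0.514905 and s≡sin(β/2)=0.857248, N=[1·2·2·1]^{1/2}=2.000000
Admissible k: 2..2 (factorial args all ≥0)
  k=2: (−1)^0·2.0000/(2)·0.5149^0·0.8572^2 = +0.734873
d^1_{-1,1}(2.0598) = +0.734873

d=0.7349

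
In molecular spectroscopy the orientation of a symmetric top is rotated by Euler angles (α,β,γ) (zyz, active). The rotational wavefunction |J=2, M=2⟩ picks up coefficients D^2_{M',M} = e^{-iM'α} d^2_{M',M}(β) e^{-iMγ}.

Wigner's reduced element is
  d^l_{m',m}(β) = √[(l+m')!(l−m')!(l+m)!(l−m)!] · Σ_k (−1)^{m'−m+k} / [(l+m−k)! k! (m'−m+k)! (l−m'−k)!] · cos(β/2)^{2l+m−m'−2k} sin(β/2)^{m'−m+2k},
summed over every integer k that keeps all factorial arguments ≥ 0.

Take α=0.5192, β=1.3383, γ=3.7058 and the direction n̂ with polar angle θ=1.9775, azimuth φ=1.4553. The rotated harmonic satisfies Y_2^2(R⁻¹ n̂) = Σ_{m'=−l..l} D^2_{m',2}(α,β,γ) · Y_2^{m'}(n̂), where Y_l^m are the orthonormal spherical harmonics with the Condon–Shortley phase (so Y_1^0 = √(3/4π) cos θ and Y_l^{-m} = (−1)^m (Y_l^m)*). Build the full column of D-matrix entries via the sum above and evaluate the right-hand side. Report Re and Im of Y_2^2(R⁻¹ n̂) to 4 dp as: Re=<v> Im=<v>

Re=0.2162 Im=0.2248

Need the full column D^2_{m',2} for m'=−2..2 at α=0.5192, β=1.3383, γ=3.7058.
cos(β/2)=0.784349, sin(β/2)=0.620320
d^2_{-2,2}: single k=4 term ⇒ +0.148068;  D = +0.147469-0.013310i
d^2_{-1,2}: single k=3 term ⇒ +0.374443;  D = +0.307080-0.214265i
d^2_{0,2}: single k=2 term ⇒ +0.579863;  D = +0.248235-0.524042i
d^2_{1,2}: single k=1 term ⇒ +0.598651;  D = -0.045942-0.596886i
d^2_{2,2}: single k=0 term ⇒ +0.378476;  D = -0.212458-0.313218i
Y_2^{m'}(θ=1.9775,φ=1.4553) and Σ D·Y over m':
  (+0.1475-0.0133i)·(-0.3172-0.0746i)  (+0.3071-0.2143i)·(-0.0323+0.2788i)  (+0.2482-0.5240i)·(-0.1673+0.0000i)  (-0.0459-0.5969i)·(+0.0323+0.2788i)  (-0.2125-0.3132i)·(-0.3172+0.0746i)
Y_2^2(R⁻¹ n̂) = +0.216186+0.224835i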